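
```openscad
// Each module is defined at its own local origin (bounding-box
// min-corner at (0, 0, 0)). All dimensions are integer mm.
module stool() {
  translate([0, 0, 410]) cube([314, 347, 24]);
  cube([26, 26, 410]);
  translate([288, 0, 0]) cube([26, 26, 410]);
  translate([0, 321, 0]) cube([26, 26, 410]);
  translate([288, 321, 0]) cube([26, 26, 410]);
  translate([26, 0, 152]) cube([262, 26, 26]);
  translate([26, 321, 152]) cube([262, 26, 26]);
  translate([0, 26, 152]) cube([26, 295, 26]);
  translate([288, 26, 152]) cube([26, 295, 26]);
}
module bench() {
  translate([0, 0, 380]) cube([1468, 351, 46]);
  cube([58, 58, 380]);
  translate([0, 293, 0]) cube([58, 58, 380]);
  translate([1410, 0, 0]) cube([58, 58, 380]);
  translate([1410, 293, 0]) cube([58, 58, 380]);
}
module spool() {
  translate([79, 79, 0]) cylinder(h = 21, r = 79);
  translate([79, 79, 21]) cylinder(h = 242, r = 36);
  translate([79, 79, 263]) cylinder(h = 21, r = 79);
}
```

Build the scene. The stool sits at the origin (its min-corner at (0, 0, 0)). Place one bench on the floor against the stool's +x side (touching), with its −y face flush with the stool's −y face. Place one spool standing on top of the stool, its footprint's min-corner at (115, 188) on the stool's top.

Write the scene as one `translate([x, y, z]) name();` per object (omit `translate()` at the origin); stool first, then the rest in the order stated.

stool();
translate([314, 0, 0]) bench();
translate([115, 188, 434]) spool();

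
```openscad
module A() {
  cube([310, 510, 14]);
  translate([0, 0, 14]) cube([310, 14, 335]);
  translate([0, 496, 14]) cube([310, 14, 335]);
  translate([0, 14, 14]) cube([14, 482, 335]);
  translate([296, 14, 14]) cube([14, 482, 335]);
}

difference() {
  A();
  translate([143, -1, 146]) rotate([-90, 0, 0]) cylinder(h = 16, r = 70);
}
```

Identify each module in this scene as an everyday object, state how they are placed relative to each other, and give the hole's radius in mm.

A is an open box. The open box has a circular hole through its front wall. The hole's radius is 70 mm.

The subtracted cylinder has r = 70 mm.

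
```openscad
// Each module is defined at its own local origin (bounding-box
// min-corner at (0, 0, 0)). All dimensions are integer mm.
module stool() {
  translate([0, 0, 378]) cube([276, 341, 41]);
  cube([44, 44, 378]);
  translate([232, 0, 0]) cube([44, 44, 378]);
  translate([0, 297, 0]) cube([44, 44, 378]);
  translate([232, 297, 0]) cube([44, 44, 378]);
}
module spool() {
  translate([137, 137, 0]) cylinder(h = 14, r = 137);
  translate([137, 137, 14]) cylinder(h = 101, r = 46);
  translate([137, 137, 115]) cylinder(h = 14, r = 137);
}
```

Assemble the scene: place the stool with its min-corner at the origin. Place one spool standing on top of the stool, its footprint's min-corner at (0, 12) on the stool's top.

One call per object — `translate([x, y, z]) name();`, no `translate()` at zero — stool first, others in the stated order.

stool();
translate([0, 12, 419]) spool();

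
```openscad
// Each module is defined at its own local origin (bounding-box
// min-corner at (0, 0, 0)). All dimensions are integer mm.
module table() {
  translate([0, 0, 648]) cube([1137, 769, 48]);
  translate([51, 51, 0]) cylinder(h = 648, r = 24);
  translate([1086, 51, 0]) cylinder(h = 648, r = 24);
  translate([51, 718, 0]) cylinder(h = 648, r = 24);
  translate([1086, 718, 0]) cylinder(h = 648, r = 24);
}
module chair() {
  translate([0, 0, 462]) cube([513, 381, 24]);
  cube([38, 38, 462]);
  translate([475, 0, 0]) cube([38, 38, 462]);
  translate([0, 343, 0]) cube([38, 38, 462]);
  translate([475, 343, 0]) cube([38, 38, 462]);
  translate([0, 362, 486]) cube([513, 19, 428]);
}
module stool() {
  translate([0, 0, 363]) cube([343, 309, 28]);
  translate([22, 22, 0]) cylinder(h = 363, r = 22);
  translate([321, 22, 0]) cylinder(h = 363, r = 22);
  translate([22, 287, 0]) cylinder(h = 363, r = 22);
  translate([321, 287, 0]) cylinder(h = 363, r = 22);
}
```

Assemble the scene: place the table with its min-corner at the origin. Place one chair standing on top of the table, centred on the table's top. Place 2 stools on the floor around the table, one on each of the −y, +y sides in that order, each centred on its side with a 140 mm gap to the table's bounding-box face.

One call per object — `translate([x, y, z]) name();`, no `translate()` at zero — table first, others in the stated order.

table();
translate([312, 194, 696]) chair();
translate([397, -449, 0]) stool();
translate([397, 909, 0]) stool();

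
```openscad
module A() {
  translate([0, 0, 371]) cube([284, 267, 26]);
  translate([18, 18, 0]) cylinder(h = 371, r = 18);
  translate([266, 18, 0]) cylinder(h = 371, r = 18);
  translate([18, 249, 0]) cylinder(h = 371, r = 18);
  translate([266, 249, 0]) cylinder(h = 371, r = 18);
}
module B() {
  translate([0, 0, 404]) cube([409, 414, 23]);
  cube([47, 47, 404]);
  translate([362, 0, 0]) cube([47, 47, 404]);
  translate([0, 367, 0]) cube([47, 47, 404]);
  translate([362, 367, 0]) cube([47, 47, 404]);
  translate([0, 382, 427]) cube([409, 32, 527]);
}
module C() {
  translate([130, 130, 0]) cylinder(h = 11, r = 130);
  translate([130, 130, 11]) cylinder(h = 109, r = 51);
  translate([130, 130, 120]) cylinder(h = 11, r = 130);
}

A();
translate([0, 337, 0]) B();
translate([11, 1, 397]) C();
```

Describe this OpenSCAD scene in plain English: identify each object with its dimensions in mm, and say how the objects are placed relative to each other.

A is a simple wooden stool: a rectangular seat 284 mm (x) by 267 mm (y), 26 mm thick, top face at z = 397 mm, on four round legs, each 36 mm in diameter. The legs rest on z = 0, each leg's axis is inset half a diameter from the nearest pair of seat edges (so the leg's bounding box is flush with the corner).

B is a chair: 409×414 mm seat, 23 mm thick, top at z = 427 mm, on four 47 mm square corner legs flush with the seat edges. A 32 mm thick backrest slab spans the full seat width, extending 527 mm above the seat top, its back face flush with the seat's +y edge.

C is a spool: two coaxial disc flanges of radius 130 mm and thickness 11 mm, joined by a core cylinder of radius 51 mm and height 109 mm. The lower flange rests on z = 0 and the three cylinders share a vertical axis.

The chair is on the floor beside the stool on its +y side. The spool is on top of the stool.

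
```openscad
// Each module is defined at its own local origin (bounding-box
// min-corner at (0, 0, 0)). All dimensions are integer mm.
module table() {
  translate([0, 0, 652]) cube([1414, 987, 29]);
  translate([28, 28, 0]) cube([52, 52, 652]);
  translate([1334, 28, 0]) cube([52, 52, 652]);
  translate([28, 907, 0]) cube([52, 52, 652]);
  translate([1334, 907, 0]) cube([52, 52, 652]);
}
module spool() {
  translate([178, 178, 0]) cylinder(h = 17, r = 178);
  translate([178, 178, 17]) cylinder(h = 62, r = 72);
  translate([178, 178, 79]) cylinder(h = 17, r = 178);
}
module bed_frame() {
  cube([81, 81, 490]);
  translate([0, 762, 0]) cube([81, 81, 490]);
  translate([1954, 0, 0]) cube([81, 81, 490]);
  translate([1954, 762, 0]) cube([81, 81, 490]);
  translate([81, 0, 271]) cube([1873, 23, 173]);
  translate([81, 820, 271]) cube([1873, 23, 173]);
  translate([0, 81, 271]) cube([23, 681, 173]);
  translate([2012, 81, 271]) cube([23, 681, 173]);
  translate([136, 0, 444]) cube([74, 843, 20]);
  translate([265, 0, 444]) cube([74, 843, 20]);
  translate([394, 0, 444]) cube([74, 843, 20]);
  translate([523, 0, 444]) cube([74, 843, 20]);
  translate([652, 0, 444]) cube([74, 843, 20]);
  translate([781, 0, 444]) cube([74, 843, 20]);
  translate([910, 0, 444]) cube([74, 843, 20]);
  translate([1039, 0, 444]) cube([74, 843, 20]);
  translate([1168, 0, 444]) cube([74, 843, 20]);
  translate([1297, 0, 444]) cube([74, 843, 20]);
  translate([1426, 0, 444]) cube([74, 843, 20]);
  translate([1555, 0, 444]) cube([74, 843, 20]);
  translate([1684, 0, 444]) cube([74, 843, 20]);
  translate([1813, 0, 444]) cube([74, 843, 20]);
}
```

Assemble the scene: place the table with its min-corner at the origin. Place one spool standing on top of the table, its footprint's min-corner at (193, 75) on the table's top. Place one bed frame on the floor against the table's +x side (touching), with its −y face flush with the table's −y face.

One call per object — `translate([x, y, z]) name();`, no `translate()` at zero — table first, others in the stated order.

table();
translate([193, 75, 681]) spool();
translate([1414, 0, 0]) bed_frame();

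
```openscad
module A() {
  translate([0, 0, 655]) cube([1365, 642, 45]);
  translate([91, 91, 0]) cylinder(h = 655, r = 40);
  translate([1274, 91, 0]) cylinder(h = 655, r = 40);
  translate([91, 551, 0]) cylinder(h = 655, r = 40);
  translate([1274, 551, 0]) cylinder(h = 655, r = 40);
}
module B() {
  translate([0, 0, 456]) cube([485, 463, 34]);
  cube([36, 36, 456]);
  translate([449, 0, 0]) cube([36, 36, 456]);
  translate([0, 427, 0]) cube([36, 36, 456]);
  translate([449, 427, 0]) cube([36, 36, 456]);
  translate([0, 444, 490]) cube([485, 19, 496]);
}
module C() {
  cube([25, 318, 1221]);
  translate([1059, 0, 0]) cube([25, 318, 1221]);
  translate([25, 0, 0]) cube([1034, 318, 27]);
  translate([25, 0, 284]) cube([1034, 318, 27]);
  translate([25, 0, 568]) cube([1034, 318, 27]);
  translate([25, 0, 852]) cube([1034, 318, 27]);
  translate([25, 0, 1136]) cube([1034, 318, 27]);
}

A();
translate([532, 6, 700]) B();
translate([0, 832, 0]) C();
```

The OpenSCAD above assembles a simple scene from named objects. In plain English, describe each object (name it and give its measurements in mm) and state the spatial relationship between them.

A is a table: top 1365 mm (x) × 642 mm (y), 45 mm thick, upper face at z = 700 mm, on four round legs of 80 mm diameter, each leg's bounding box inset 51 mm from the nearest pair of top edges, running from z = 0 to the bottom of the top.

B is a chair. The seat is a 485×463×34 mm slab with its top at z = 490 mm, on four 36×36 mm corner legs (flush with the seat edges, standing on z = 0). A flat backrest 19 mm thick, 496 mm tall, spans the full seat width and rises from the seat top along its +y edge, rear face flush with the rear of the seat.

C is a bookshelf 1084 mm wide overall, 318 mm deep and 1221 mm tall. The two sides are 25 mm thick vertical panels. 5 horizontal shelves of 27 mm thickness span between the inner faces of the sides; the lowest shelf sits on the floor and shelves are stacked with a clear vertical gap of 257 mm between each pair.

The chair is on top of the table. The bookshelf is on the floor beside the table on its +y side.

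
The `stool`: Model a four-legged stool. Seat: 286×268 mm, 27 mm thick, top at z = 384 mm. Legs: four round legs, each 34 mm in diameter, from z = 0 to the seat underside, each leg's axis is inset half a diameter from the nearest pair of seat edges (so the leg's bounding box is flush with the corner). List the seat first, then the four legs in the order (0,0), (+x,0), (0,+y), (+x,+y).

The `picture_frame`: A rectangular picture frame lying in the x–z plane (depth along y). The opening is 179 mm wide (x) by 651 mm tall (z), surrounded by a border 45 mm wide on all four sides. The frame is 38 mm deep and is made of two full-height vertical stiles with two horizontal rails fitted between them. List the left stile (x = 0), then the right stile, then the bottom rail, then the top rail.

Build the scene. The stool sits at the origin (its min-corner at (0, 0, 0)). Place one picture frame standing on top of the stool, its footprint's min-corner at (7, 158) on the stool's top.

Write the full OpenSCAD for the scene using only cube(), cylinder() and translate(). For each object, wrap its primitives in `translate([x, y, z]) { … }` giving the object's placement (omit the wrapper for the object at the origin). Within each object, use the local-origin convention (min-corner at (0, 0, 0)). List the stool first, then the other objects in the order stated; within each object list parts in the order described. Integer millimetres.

translate([0, 0, 357]) cube([286, 268, 27]);
translate([17, 17, 0]) cylinder(h = 357, r = 17);
translate([269, 17, 0]) cylinder(h = 357, r = 17);
translate([17, 251, 0]) cylinder(h = 357, r = 17);
translate([269, 251, 0]) cylinder(h = 357, r = 17);
translate([7, 158, 384]) {
  cube([45, 38, 741]);
  translate([224, 0, 0]) cube([45, 38, 741]);
  translate([45, 0, 0]) cube([179, 38, 45]);
  translate([45, 0, 696]) cube([179, 38, 45]);
}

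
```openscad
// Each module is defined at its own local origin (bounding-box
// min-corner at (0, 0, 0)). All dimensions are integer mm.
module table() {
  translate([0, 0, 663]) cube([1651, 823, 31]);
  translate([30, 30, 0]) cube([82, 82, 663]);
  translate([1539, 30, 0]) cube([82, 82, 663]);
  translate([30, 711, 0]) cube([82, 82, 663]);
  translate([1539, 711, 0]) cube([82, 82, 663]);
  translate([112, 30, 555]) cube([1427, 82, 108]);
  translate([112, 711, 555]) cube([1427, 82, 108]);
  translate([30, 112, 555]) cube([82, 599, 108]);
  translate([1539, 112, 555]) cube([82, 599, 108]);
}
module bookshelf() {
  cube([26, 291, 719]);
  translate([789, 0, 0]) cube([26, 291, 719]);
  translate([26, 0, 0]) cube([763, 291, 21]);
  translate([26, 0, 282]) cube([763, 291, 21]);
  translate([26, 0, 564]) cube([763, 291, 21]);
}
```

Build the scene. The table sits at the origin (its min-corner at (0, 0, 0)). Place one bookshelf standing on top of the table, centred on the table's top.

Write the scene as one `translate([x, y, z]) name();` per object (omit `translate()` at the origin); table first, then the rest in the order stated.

table();
translate([418, 266, 694]) bookshelf();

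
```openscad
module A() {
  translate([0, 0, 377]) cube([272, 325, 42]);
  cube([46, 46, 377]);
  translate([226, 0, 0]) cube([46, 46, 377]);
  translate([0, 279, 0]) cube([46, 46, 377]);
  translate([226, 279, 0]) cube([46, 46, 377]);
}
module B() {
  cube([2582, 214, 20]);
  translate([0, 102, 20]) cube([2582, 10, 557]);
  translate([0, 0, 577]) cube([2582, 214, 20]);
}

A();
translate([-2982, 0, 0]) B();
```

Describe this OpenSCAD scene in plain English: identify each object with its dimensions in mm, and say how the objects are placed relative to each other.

A is a four-legged stool. The seat is a 272×325×42 mm slab whose top surface is at z = 419 mm; four square legs, each 46×46 mm in cross-section, run from the floor (z = 0) to the underside of the seat, each flush with a corner of the seat.

B is an I-beam lying along x, 2582 mm long. Overall section height 597 mm. Two flanges 214 mm wide (y) and 20 mm thick, one on the floor and one at the top; a web 10 mm thick runs between them, centred on the flange width.

The I-beam is on the floor beside the stool on its −x side.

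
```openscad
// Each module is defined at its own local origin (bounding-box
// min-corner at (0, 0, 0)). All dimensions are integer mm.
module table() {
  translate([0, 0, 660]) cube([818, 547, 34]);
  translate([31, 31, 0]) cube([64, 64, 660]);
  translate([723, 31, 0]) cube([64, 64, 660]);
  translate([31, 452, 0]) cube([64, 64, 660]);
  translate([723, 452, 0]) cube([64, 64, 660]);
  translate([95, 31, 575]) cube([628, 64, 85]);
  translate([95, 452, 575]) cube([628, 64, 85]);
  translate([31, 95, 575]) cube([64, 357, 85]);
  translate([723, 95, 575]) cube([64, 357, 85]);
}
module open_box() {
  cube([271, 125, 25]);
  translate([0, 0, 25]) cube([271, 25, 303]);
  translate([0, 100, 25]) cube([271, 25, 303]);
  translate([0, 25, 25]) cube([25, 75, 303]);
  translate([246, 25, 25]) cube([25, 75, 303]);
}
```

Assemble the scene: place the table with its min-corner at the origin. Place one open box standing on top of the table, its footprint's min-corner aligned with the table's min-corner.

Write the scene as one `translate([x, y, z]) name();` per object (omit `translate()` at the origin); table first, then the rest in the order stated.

table();
translate([0, 0, 694]) open_box();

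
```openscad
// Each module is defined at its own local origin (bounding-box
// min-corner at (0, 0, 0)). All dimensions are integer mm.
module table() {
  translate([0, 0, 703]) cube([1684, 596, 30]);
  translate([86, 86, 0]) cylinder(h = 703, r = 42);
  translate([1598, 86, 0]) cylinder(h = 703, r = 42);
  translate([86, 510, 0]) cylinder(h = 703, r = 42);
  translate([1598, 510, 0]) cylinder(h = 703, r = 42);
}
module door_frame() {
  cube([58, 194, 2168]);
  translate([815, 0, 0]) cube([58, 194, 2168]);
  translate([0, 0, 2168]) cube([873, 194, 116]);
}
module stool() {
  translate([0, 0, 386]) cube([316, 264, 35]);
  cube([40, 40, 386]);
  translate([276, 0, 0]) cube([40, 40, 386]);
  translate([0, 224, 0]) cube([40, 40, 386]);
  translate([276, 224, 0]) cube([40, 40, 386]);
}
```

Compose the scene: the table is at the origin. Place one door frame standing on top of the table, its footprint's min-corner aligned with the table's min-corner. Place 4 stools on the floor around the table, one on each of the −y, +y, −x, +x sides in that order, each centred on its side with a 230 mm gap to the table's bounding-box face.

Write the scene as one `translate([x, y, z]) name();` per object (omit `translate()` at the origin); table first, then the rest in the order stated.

table();
translate([0, 0, 733]) door_frame();
translate([684, -494, 0]) stool();
translate([684, 826, 0]) stool();
translate([-546, 166, 0]) stool();
translate([1914, 166, 0]) stool();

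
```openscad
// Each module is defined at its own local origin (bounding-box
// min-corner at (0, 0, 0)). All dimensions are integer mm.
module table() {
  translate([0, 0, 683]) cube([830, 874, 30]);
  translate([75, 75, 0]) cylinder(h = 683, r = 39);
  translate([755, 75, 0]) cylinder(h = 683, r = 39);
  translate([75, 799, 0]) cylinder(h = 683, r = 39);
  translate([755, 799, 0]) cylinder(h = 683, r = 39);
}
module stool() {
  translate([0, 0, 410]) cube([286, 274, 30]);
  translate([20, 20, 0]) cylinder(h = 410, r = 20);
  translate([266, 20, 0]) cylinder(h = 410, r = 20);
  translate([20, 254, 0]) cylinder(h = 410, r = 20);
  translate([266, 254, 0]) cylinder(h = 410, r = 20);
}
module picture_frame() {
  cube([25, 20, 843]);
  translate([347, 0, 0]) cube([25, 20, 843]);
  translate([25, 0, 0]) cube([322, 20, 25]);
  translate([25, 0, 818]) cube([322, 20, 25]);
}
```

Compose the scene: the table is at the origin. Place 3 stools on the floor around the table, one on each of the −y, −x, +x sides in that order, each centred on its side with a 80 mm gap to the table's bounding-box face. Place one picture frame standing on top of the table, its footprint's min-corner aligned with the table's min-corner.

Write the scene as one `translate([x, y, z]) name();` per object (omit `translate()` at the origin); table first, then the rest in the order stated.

table();
translate([272, -354, 0]) stool();
translate([-366, 300, 0]) stool();
translate([910, 300, 0]) stool();
translate([0, 0, 713]) picture_frame();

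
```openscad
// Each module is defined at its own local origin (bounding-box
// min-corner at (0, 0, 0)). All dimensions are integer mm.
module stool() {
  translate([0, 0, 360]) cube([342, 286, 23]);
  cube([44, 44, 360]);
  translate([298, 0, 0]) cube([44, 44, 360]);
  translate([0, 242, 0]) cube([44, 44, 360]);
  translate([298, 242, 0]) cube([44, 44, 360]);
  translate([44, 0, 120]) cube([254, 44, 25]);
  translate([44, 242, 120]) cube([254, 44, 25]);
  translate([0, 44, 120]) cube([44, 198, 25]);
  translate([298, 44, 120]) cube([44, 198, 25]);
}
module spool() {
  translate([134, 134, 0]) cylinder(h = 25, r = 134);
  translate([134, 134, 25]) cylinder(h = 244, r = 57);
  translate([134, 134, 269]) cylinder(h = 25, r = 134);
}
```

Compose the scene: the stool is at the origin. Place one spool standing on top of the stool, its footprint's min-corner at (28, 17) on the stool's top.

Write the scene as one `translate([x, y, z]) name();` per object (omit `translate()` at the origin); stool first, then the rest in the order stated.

stool();
translate([28, 17, 383]) spool();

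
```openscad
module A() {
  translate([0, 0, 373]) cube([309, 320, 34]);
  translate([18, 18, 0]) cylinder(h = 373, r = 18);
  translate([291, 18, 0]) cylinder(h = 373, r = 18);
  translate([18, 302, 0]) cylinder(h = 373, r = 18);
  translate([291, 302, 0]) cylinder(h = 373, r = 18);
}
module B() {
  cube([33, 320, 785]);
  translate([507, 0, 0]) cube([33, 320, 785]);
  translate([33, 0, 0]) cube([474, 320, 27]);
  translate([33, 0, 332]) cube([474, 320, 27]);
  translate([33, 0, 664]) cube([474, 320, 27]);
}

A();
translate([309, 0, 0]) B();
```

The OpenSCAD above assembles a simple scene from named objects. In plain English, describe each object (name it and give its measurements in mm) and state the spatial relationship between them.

A is a four-legged stool. The seat is a 309×320×34 mm slab whose top surface is at z = 407 mm; four round legs, each 36 mm in diameter, run from the floor (z = 0) to the underside of the seat, each leg's axis is inset half a diameter from the nearest pair of seat edges (so the leg's bounding box is flush with the corner).

B is an open bookshelf. Two side panels, each 33 mm thick, 320 mm deep and 785 mm tall, stand 540 mm apart (outside-to-outside). Between them sit 3 shelves, each 27 mm thick and 320 mm deep, spanning the full gap between the sides. The bottom shelf rests on the floor (its underside at z = 0) and the clear gap between one shelf's top and the next shelf's underside is 305 mm.

The bookshelf is against the stool's +x side, with their −y faces flush.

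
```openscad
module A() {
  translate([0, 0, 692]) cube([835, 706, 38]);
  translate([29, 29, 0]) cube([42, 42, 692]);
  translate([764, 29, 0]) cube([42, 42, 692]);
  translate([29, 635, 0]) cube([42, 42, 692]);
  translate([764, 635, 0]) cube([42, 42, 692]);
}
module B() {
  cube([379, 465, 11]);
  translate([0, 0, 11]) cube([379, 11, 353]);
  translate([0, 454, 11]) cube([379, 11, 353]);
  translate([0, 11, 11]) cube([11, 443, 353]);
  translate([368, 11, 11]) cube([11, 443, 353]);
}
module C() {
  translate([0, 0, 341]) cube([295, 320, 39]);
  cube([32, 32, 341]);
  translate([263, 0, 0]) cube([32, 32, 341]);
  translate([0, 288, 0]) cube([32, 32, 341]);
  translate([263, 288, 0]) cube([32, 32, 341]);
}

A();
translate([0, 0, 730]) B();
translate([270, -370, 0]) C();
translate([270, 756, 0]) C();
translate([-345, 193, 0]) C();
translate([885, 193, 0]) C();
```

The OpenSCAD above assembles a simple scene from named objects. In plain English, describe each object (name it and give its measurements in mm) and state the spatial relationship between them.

A is a table with a 835×706 mm rectangular top, 38 mm thick, top surface at z = 730 mm, supported by four 42×42 mm square legs, each inset 29 mm from the nearest pair of top edges, running from the floor.

B is an open storage box with external size 379×465×364 mm and wall thickness 11 mm (the base is also 11 mm thick). The base covers the whole footprint; the four walls stand on the base, with the y-facing walls full-width and the x-facing walls fitting between their inner faces.

C is a four-legged stool. The seat is 295×320 mm, 39 mm thick, top at z = 380 mm. It stands on four square legs, each 32×32 mm in cross-section, from z = 0 to the seat underside, each flush with a corner of the seat.

The open box is on top of the table. Four stools sit around the table at the −y, +y, −x, +x sides.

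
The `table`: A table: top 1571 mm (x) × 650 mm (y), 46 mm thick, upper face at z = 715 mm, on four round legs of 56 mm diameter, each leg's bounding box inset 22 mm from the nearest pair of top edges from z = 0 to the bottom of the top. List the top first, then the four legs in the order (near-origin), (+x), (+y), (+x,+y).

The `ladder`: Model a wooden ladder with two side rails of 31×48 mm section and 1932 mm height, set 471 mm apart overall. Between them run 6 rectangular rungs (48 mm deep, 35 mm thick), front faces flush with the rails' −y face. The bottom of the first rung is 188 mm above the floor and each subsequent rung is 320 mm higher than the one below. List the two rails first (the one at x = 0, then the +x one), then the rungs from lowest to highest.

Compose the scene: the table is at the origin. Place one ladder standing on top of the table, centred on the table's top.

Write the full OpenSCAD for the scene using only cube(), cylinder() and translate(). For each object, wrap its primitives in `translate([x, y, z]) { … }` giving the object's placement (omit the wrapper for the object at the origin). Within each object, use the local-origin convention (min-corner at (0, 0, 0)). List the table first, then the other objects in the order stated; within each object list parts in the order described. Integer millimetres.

translate([0, 0, 669]) cube([1571, 650, 46]);
translate([50, 50, 0]) cylinder(h = 669, r = 28);
translate([1521, 50, 0]) cylinder(h = 669, r = 28);
translate([50, 600, 0]) cylinder(h = 669, r = 28);
translate([1521, 600, 0]) cylinder(h = 669, r = 28);
translate([550, 301, 715]) {
  cube([31, 48, 1932]);
  translate([440, 0, 0]) cube([31, 48, 1932]);
  translate([31, 0, 188]) cube([409, 48, 35]);
  translate([31, 0, 508]) cube([409, 48, 35]);
  translate([31, 0, 828]) cube([409, 48, 35]);
  translate([31, 0, 1148]) cube([409, 48, 35]);
  translate([31, 0, 1468]) cube([409, 48, 35]);
  translate([31, 0, 1788]) cube([409, 48, 35]);
}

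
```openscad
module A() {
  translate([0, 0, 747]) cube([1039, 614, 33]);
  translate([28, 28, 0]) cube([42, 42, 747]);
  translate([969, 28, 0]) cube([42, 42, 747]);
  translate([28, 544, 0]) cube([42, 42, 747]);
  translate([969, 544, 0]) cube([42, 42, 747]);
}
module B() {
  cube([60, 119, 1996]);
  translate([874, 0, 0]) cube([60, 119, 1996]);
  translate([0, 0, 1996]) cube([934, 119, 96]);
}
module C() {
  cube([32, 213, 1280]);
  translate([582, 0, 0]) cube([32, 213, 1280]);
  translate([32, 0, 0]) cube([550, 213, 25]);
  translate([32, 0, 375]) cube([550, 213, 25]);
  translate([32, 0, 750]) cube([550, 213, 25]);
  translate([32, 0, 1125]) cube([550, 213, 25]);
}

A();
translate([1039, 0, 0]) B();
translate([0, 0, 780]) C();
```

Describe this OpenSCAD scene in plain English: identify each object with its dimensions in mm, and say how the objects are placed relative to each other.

A is a rectangular dining table. The top is 1039×614×33 mm with its upper surface at z = 780 mm. It stands on four 42×42 mm square legs, each inset 28 mm from the nearest pair of top edges, running from the floor to the underside of the top.

B is a rectangular door frame: two vertical jambs of 60×119 mm section, 1996 mm tall, with a clear opening 814 mm wide between their inner faces. A header 96 mm tall and 119 mm deep lies on top of the jambs and spans the full outside width.

C is an open bookshelf. Two side panels, each 32 mm thick, 213 mm deep and 1280 mm tall, stand 614 mm apart (outside-to-outside). Between them sit 4 shelves, each 25 mm thick and 213 mm deep, spanning the full gap between the sides. The bottom shelf rests on the floor (its underside at z = 0) and the clear gap between one shelf's top and the next shelf's underside is 350 mm.

The door frame is against the table's +x side, with their −y faces flush. The bookshelf is on top of the table.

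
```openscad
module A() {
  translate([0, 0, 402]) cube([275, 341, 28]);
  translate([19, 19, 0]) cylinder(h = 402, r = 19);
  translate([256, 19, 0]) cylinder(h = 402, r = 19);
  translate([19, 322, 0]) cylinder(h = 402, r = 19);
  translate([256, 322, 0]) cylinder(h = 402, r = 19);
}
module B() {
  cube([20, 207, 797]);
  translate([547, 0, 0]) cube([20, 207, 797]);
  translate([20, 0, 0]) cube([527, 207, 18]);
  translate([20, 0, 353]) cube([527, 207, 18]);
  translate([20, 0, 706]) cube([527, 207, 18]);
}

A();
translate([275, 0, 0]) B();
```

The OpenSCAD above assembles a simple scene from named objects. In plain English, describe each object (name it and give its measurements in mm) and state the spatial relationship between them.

A is a four-legged stool. The seat is 275×341 mm, 28 mm thick, top at z = 430 mm. It stands on four round legs, each 38 mm in diameter, from z = 0 to the seat underside, each leg's axis is inset half a diameter from the nearest pair of seat edges (so the leg's bounding box is flush with the corner).

B is a bookshelf 567 mm wide overall, 207 mm deep and 797 mm tall. The two sides are 20 mm thick vertical panels. 3 horizontal shelves of 18 mm thickness span between the inner faces of the sides; the lowest shelf sits on the floor and shelves are stacked with a clear vertical gap of 335 mm between each pair.

The bookshelf is against the stool's +x side, with their −y faces flush.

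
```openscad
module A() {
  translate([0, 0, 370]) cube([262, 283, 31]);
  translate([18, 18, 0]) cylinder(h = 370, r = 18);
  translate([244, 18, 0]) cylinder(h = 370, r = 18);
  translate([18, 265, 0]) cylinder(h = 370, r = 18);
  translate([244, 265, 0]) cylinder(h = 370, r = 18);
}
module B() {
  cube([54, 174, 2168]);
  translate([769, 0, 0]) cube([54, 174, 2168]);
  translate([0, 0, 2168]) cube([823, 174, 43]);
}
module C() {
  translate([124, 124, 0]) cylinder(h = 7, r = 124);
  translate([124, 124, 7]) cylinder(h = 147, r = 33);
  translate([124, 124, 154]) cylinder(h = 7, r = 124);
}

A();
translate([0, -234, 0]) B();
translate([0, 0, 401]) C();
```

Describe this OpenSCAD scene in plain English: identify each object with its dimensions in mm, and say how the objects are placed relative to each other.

A is a four-legged stool. The seat is 262×283 mm, 31 mm thick, top at z = 401 mm. It stands on four round legs, each 36 mm in diameter, from z = 0 to the seat underside, each leg's axis is inset half a diameter from the nearest pair of seat edges (so the leg's bounding box is flush with the corner).

B is a rectangular door frame: two vertical jambs of 54×174 mm section, 2168 mm tall, with a clear opening 715 mm wide between their inner faces. A header 43 mm tall and 174 mm deep lies on top of the jambs and spans the full outside width.

C is a spool: two coaxial disc flanges of radius 124 mm and thickness 7 mm, joined by a core cylinder of radius 33 mm and height 147 mm. The lower flange rests on z = 0 and the three cylinders share a vertical axis.

The door frame is on the floor beside the stool on its −y side. The spool is on top of the stool.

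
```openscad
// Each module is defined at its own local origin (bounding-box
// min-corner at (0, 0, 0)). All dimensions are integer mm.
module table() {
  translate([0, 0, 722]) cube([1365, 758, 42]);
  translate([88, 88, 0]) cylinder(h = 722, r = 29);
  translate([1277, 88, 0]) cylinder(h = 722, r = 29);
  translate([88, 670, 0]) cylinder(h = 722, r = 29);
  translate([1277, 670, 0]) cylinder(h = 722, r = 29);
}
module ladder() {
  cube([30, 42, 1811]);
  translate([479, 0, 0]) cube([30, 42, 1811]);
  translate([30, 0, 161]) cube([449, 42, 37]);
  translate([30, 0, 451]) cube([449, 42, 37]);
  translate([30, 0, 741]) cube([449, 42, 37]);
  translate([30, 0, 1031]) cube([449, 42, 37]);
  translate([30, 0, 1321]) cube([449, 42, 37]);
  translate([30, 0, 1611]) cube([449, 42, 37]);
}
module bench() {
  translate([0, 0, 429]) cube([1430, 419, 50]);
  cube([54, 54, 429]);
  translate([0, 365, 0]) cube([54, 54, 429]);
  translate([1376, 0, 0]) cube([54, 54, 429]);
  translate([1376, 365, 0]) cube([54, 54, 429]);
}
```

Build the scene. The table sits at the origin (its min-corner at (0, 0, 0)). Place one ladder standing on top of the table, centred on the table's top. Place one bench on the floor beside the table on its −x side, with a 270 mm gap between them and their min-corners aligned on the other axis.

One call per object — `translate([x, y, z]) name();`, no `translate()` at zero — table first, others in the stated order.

table();
translate([428, 358, 764]) ladder();
translate([-1700, 0, 0]) bench();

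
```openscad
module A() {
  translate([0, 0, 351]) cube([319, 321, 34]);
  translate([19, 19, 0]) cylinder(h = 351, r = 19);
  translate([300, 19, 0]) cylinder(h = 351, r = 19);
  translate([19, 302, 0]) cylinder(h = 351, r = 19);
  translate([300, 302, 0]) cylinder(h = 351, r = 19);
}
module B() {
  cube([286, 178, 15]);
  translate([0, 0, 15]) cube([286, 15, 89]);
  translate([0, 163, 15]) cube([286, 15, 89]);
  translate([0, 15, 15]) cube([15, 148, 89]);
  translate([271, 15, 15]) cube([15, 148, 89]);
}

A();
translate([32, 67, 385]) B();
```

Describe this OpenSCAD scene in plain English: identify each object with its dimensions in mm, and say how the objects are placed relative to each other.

A is a simple wooden stool: a rectangular seat 319 mm (x) by 321 mm (y), 34 mm thick, top face at z = 385 mm, on four round legs, each 38 mm in diameter. The legs rest on z = 0, each leg's axis is inset half a diameter from the nearest pair of seat edges (so the leg's bounding box is flush with the corner).

B is an open storage box with external size 286×178×104 mm and wall thickness 15 mm (the base is also 15 mm thick). The base covers the whole footprint; the four walls stand on the base, with the y-facing walls full-width and the x-facing walls fitting between their inner faces.

The open box is on top of the stool.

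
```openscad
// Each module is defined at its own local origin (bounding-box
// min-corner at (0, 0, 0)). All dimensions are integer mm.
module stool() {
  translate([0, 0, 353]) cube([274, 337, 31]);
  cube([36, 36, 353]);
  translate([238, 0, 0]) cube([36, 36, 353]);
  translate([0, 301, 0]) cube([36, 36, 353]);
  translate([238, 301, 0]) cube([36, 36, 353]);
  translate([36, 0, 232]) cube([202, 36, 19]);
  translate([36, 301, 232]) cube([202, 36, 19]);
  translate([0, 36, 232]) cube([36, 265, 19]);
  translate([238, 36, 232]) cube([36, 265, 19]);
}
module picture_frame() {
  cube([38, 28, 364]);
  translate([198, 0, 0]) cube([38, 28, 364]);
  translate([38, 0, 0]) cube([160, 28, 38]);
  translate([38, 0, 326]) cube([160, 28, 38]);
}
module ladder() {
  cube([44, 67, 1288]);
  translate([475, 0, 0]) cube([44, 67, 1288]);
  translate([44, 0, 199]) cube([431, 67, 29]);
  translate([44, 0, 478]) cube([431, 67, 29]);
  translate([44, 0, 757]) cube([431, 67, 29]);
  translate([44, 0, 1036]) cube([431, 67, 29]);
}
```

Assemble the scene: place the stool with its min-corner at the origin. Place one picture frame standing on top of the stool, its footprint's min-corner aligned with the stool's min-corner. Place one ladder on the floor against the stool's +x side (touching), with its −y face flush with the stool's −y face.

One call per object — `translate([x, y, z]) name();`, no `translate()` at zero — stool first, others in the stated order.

stool();
translate([0, 0, 384]) picture_frame();
translate([274, 0, 0]) ladder();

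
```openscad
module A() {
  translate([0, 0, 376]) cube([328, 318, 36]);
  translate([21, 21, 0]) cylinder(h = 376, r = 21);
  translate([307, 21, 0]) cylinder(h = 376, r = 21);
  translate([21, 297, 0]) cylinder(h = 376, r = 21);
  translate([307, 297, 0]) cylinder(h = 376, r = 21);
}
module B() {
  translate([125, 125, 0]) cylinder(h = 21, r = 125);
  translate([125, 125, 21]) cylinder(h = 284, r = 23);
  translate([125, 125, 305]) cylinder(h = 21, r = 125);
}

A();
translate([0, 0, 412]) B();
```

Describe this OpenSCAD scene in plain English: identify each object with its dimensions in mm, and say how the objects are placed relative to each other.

A is a simple wooden stool: a rectangular seat 328 mm (x) by 318 mm (y), 36 mm thick, top face at z = 412 mm, on four round legs, each 42 mm in diameter. The legs rest on z = 0, each leg's axis is inset half a diameter from the nearest pair of seat edges (so the leg's bounding box is flush with the corner).

B is a spool: two coaxial disc flanges of radius 125 mm and thickness 21 mm, joined by a core cylinder of radius 23 mm and height 284 mm. The lower flange rests on z = 0 and the three cylinders share a vertical axis.

The spool is on top of the stool.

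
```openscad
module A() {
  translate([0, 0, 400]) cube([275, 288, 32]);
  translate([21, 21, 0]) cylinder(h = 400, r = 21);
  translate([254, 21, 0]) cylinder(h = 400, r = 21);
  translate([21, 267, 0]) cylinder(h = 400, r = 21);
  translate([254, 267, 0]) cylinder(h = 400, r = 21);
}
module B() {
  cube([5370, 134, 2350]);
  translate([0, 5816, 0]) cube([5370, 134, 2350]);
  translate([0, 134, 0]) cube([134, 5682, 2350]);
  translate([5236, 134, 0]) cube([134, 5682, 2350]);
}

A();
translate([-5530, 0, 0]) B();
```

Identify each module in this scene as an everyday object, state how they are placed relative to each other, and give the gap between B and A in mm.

A is a stool. B is a house frame. The house frame is on the floor beside the stool on its −x side. The gap between the house frame and the stool is 160 mm.

The house frame's nearest face is 160 mm from the stool's −x face.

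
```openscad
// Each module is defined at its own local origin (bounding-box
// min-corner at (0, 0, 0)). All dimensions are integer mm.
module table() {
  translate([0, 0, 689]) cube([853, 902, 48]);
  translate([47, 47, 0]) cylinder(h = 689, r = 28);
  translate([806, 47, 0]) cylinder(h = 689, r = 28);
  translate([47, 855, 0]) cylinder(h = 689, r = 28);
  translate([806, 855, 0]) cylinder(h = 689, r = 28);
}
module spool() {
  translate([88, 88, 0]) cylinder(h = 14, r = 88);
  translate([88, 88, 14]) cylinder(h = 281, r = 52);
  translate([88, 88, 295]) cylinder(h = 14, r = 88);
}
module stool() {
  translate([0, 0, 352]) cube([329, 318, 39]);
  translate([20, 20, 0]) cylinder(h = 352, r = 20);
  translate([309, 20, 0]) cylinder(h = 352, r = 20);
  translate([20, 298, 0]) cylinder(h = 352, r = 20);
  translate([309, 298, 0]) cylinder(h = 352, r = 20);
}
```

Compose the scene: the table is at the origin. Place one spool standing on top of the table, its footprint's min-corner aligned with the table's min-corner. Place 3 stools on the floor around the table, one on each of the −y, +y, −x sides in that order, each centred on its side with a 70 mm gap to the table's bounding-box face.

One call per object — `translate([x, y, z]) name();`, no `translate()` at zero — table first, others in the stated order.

table();
translate([0, 0, 737]) spool();
translate([262, -388, 0]) stool();
translate([262, 972, 0]) stool();
translate([-399, 292, 0]) stool();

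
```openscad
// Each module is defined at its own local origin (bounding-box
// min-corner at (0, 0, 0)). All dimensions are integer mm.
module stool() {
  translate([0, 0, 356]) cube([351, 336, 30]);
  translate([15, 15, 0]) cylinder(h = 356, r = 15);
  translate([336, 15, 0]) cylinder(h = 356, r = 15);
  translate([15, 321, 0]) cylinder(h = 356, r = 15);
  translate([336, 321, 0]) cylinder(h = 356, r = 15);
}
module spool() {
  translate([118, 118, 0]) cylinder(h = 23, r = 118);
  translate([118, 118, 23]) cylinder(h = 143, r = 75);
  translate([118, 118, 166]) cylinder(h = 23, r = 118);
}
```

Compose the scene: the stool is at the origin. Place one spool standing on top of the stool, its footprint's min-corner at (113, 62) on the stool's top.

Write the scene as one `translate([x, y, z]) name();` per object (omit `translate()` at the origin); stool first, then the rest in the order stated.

stool();
translate([113, 62, 386]) spool();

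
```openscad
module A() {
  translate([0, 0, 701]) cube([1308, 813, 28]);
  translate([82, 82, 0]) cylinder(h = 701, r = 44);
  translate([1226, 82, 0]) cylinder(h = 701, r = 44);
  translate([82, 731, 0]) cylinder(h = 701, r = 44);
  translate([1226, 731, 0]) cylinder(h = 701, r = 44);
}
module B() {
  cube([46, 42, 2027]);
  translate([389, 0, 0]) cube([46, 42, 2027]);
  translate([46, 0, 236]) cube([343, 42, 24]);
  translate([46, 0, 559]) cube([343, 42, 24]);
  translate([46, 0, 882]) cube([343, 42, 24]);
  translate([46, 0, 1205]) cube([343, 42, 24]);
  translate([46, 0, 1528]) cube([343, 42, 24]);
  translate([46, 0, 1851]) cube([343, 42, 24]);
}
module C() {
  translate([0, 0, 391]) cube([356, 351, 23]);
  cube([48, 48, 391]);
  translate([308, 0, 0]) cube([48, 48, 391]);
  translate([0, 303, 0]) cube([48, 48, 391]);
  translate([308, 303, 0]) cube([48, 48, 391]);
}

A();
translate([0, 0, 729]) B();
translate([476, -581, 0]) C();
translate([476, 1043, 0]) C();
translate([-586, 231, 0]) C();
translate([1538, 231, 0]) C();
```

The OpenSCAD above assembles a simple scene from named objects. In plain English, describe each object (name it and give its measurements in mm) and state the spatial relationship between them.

A is a rectangular dining table. The top is 1308×813×28 mm with its upper surface at z = 729 mm. It stands on four round legs of 88 mm diameter, each leg's bounding box inset 38 mm from the nearest pair of top edges, running from the floor to the underside of the top.

B is a straight ladder. Two 46×42 mm vertical rails, 2027 mm tall, stand 435 mm apart (outside-to-outside) with their front faces coplanar on the −y side. 6 rungs, each 42 mm deep and 24 mm tall, span between the inner faces of the rails, front faces flush with the rails. The lowest rung's underside is at z = 236 mm and rungs are spaced 323 mm apart (underside to underside).

C is a simple wooden stool: a rectangular seat 356 mm (x) by 351 mm (y), 23 mm thick, top face at z = 414 mm, on four square legs, each 48×48 mm in cross-section. The legs rest on z = 0, each flush with a corner of the seat.

The ladder is on top of the table. Four stools sit around the table at the −y, +y, −x, +x sides.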